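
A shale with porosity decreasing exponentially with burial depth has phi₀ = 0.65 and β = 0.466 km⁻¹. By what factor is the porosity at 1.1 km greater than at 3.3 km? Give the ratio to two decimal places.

phi(d₁)/phi(d₂) = e^(−β·d₁)/e^(−β·d₂) = e^{β(d₂−d₁)}
= exp(0.466 × 2.2) = exp(1.025) = 2.7877

2.79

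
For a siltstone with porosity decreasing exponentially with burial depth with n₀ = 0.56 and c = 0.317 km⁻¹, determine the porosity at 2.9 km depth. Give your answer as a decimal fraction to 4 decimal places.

0.2233

n = n₀·exp(−c·z) = 0.56 × exp(−0.317 × 2.9) = 0.56 × exp(−0.9193)
  = 0.56 × 0.3988 = 0.2233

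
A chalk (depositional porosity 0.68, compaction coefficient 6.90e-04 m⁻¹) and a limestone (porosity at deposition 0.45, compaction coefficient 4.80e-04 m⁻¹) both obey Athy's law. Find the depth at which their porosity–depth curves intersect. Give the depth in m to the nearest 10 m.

Working in km (1 km = 1000 m; β in km⁻¹ = β in m⁻¹ × 1000):
Set phi₀ₐ e^(−βₐz) = phi₀ᵦ e^(−βᵦz) ⇒ ln(phi₀ₐ/phi₀ᵦ) = (βₐ − βᵦ)·z
z = ln(0.68/0.45) / (0.69 − 0.48) = 0.4128 / 0.21 = 1.966 km

1970 m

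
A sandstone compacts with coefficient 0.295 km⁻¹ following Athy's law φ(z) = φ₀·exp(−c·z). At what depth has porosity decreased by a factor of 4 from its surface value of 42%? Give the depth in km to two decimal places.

4.70 km

φ/φ₀ = 1/4 ⇒ exp(−c·z) = 1/4 ⇒ z = ln(4) / c
z = 1.3863 / 0.295 = 4.699 km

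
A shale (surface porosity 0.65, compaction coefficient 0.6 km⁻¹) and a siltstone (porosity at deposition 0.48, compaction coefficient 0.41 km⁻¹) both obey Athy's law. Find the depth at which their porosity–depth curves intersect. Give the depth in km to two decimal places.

Set φ₀ₐ e^(−cₐz) = φ₀ᵦ e^(−cᵦz) ⇒ ln(φ₀ₐ/φ₀ᵦ) = (cₐ − cᵦ)·z
z = ln(0.65/0.48) / (0.6 − 0.41) = 0.3032 / 0.19 = 1.596 km

1.60 km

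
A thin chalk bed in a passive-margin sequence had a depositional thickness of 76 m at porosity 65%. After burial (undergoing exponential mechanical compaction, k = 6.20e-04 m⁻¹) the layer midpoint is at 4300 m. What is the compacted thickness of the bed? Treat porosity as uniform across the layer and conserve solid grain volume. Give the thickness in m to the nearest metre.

Working in km (1 km = 1000 m; k in km⁻¹ = k in m⁻¹ × 1000):
Porosity at 4.3 km: n = 0.65·exp(−0.62×4.3) = 0.0452
Solid-volume conservation: h(1−n) = h₀(1−n₀) ⇒ h = h₀·(1−n₀)/(1−n)
h = 0.076 × (1 − 0.65)/(1 − 0.0452) = 0.076 × 0.3666 = 0.0279 km

28 m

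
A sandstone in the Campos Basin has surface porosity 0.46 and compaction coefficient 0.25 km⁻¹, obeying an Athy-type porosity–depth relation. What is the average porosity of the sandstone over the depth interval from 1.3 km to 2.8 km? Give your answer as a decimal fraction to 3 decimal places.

0.277

⟨n⟩ = (1/(d₂−d₁)) ∫ n₀ e^(−βd) dd = n₀·(e^(−β·d₁) − e^(−β·d₂)) / (β·(d₂−d₁))
e^(−0.25×1.3) = 0.7225; e^(−0.25×2.8) = 0.4966
⟨n⟩ = 0.46 × (0.7225 − 0.4966) / (0.25 × 1.5) = 0.46 × 0.6025 = 0.2772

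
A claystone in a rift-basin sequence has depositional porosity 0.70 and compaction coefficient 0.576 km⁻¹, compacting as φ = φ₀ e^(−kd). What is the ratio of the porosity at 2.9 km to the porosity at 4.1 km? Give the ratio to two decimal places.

φ(d₁)/φ(d₂) = e^(−k·d₁)/e^(−k·d₂) = e^{k(d₂−d₁)}
= exp(0.576 × 1.2) = exp(0.6912) = 1.9961

2.00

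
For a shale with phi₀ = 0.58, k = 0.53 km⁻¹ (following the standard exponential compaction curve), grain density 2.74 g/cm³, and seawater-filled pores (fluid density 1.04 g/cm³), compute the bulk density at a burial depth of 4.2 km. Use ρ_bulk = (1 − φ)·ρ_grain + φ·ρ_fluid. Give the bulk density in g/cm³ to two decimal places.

2.63 g/cm³

Porosity at depth: phi = 0.58·exp(−0.53×4.2) = 0.58×0.1080 = 0.0626
Bulk density: ρ_b = (1−phi)ρ_g + phi·ρ_f = 0.9374×2.74 + 0.0626×1.04
       = 2.568 + 0.065 = 2.634 g/cm³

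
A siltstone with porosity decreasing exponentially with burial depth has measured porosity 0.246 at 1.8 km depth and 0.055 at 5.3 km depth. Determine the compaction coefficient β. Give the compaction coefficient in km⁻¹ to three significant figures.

0.428 km⁻¹

Athy: phi(Z) = phi₀ e^(−βZ) ⇒ phi₁/phi₂ = e^{β(Z₂−Z₁)} ⇒ β = ln(phi₁/phi₂)/(Z₂−Z₁)
β = ln(0.246/0.055) / (5.3 − 1.8) = ln(4.473) / 3.5 = 1.4980 / 3.5 = 0.428 km⁻¹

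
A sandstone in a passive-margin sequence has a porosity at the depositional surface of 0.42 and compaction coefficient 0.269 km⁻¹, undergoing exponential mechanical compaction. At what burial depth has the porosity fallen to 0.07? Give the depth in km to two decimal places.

6.66 km

Invert Athy's law: Z = ln(phi₀/phi) / c
Z = ln(0.42/0.07) / 0.269 = ln(6) / 0.269 = 1.7918 / 0.269 = 6.661 km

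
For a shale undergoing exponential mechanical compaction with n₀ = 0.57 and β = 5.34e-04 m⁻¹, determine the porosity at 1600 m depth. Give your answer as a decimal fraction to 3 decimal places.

0.243

Working in km (1 km = 1000 m; β in km⁻¹ = β in m⁻¹ × 1000):
n = n₀·exp(−β·d) = 0.57 × exp(−0.534 × 1.6) = 0.57 × exp(−0.8544)
  = 0.57 × 0.4255 = 0.2426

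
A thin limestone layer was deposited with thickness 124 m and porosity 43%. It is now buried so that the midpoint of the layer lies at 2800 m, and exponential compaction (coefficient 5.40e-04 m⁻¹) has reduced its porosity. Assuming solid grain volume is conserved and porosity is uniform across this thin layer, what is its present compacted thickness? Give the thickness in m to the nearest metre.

Working in km (1 km = 1000 m; k in km⁻¹ = k in m⁻¹ × 1000):
Porosity at 2.8 km: n = 0.43·exp(−0.54×2.8) = 0.0948
Solid-volume conservation: h(1−n) = h₀(1−n₀) ⇒ h = h₀·(1−n₀)/(1−n)
h = 0.124 × (1 − 0.43)/(1 − 0.0948) = 0.124 × 0.6297 = 0.0781 km

78 m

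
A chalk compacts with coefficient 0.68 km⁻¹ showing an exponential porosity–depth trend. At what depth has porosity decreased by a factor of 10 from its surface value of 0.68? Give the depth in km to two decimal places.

3.39 km

n/n₀ = 1/10 ⇒ exp(−k·d) = 1/10 ⇒ d = ln(10) / k
d = 2.3026 / 0.68 = 3.386 km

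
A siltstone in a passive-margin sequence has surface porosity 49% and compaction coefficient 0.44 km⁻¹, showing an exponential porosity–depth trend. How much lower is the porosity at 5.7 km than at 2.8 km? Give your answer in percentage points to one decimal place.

n(2.8) = 0.49·e^(−0.44×2.8) = 0.1429
n(5.7) = 0.49·e^(−0.44×5.7) = 0.0399
Δn = 0.1429 − 0.0399 = 0.1030

10.3 percentage points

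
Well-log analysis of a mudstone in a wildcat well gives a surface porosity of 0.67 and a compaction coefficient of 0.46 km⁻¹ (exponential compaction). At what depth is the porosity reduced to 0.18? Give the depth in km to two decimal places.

Invert Athy's law: d = ln(n₀/n) / c
d = ln(0.67/0.18) / 0.46 = ln(3.722) / 0.46 = 1.3143 / 0.46 = 2.857 km

2.86 km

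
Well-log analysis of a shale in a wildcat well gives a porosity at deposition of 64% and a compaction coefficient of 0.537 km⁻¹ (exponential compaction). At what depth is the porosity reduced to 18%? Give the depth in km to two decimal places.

Invert Athy's law: z = ln(phi₀/phi) / β
z = ln(0.64/0.18) / 0.537 = ln(3.556) / 0.537 = 1.2685 / 0.537 = 2.362 km

2.36 km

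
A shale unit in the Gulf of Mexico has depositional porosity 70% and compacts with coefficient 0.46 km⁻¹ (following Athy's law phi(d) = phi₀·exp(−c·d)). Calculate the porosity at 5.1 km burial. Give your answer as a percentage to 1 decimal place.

6.7%

phi = phi₀·exp(−c·d) = 0.7 × exp(−0.46 × 5.1) = 0.7 × exp(−2.346)
  = 0.7 × 0.0958 = 0.0670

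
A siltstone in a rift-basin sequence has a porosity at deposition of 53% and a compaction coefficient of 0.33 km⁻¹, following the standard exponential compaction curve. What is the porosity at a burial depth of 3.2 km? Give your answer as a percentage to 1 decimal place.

φ = φ₀·exp(−β·z) = 0.53 × exp(−0.33 × 3.2) = 0.53 × exp(−1.056)
  = 0.53 × 0.3478 = 0.1844

18.4%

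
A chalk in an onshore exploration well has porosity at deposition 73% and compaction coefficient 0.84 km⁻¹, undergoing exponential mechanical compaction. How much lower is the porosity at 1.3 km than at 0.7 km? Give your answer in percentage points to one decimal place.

16.1 percentage points

n(0.7) = 0.73·e^(−0.84×0.7) = 0.4055
n(1.3) = 0.73·e^(−0.84×1.3) = 0.2449
Δn = 0.4055 − 0.2449 = 0.1605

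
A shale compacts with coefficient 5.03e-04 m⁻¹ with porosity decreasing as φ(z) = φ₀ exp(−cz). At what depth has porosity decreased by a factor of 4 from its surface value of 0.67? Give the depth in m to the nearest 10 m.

2760 m

Working in km (1 km = 1000 m; c in km⁻¹ = c in m⁻¹ × 1000):
φ/φ₀ = 1/4 ⇒ exp(−c·z) = 1/4 ⇒ z = ln(4) / c
z = 1.3863 / 0.503 = 2.756 km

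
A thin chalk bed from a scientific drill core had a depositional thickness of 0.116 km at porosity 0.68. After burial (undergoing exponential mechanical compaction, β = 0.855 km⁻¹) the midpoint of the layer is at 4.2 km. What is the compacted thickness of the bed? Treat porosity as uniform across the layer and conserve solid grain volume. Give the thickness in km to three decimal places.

0.038 km

Porosity at 4.2 km: phi = 0.68·exp(−0.855×4.2) = 0.0187
Solid-volume conservation: h(1−phi) = h₀(1−phi₀) ⇒ h = h₀·(1−phi₀)/(1−phi)
h = 0.116 × (1 − 0.68)/(1 − 0.0187) = 0.116 × 0.3261 = 0.0378 km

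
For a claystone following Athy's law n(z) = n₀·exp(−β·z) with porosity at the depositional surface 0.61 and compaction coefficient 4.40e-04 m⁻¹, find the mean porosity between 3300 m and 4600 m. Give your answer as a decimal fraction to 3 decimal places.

0.109

Working in km (1 km = 1000 m; β in km⁻¹ = β in m⁻¹ × 1000):
⟨n⟩ = (1/(z₂−z₁)) ∫ n₀ e^(−βz) dz = n₀·(e^(−β·z₁) − e^(−β·z₂)) / (β·(z₂−z₁))
e^(−0.44×3.3) = 0.2341; e^(−0.44×4.6) = 0.1321
⟨n⟩ = 0.61 × (0.2341 − 0.1321) / (0.44 × 1.3) = 0.61 × 0.1783 = 0.1088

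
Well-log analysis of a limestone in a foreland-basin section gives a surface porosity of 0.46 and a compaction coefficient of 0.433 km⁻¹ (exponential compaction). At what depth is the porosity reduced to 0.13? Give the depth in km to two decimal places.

Invert Athy's law: z = ln(n₀/n) / c
z = ln(0.46/0.13) / 0.433 = ln(3.538) / 0.433 = 1.2637 / 0.433 = 2.918 km

2.92 km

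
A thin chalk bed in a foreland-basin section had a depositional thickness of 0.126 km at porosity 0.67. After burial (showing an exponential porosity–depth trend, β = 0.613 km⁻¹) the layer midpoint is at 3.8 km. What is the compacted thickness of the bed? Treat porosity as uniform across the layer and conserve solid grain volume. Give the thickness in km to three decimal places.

0.044 km

Porosity at 3.8 km: phi = 0.67·exp(−0.613×3.8) = 0.0652
Solid-volume conservation: h(1−phi) = h₀(1−phi₀) ⇒ h = h₀·(1−phi₀)/(1−phi)
h = 0.126 × (1 − 0.67)/(1 − 0.0652) = 0.126 × 0.3530 = 0.0445 km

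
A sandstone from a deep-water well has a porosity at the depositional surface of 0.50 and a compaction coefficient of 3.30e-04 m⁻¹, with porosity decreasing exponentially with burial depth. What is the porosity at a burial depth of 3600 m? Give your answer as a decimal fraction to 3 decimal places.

Working in km (1 km = 1000 m; β in km⁻¹ = β in m⁻¹ × 1000):
n = n₀·exp(−β·Z) = 0.5 × exp(−0.33 × 3.6) = 0.5 × exp(−1.188)
  = 0.5 × 0.3048 = 0.1524

0.152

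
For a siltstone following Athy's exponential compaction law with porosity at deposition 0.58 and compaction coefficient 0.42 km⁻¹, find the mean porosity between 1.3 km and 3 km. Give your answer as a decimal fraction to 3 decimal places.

⟨φ⟩ = (1/(Z₂−Z₁)) ∫ φ₀ e^(−cZ) dZ = φ₀·(e^(−c·Z₁) − e^(−c·Z₂)) / (c·(Z₂−Z₁))
e^(−0.42×1.3) = 0.5793; e^(−0.42×3) = 0.2837
⟨φ⟩ = 0.58 × (0.5793 − 0.2837) / (0.42 × 1.7) = 0.58 × 0.4140 = 0.2401

0.240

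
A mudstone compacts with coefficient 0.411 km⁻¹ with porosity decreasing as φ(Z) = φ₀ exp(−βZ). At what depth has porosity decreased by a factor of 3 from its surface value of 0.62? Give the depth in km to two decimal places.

2.67 km

φ/φ₀ = 1/3 ⇒ exp(−β·Z) = 1/3 ⇒ Z = ln(3) / β
Z = 1.0986 / 0.411 = 2.673 km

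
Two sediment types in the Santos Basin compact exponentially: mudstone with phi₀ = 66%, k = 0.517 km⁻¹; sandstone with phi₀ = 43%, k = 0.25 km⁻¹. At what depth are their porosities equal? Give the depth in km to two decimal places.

Set phi₀ₐ e^(−kₐZ) = phi₀ᵦ e^(−kᵦZ) ⇒ ln(phi₀ₐ/phi₀ᵦ) = (kₐ − kᵦ)·Z
Z = ln(0.66/0.43) / (0.517 − 0.25) = 0.4285 / 0.267 = 1.605 km

1.60 km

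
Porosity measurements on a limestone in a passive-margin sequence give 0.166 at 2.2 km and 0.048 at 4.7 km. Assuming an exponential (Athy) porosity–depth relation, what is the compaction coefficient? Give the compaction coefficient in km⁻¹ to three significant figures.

0.496 km⁻¹

Athy: φ(d) = φ₀ e^(−kd) ⇒ φ₁/φ₂ = e^{k(d₂−d₁)} ⇒ k = ln(φ₁/φ₂)/(d₂−d₁)
k = ln(0.166/0.048) / (4.7 − 2.2) = ln(3.458) / 2.5 = 1.2408 / 2.5 = 0.4963 km⁻¹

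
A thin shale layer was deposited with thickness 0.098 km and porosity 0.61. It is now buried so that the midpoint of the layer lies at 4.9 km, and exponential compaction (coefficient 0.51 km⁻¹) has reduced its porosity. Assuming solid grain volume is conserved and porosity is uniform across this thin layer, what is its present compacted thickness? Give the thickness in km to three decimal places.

Porosity at 4.9 km: φ = 0.61·exp(−0.51×4.9) = 0.0501
Solid-volume conservation: h(1−φ) = h₀(1−φ₀) ⇒ h = h₀·(1−φ₀)/(1−φ)
h = 0.098 × (1 − 0.61)/(1 − 0.0501) = 0.098 × 0.4106 = 0.0402 km

0.040 km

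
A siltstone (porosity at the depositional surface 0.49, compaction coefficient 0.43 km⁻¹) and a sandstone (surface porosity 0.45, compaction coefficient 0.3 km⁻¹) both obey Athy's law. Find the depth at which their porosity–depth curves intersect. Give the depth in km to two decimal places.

Set n₀ₐ e^(−cₐZ) = n₀ᵦ e^(−cᵦZ) ⇒ ln(n₀ₐ/n₀ᵦ) = (cₐ − cᵦ)·Z
Z = ln(0.49/0.45) / (0.43 − 0.3) = 0.0852 / 0.13 = 0.655 km

0.66 km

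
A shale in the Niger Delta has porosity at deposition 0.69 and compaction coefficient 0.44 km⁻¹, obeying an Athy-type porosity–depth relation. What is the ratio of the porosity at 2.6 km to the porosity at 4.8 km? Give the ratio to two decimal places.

phi(Z₁)/phi(Z₂) = e^(−k·Z₁)/e^(−k·Z₂) = e^{k(Z₂−Z₁)}
= exp(0.44 × 2.2) = exp(0.968) = 2.6327

2.63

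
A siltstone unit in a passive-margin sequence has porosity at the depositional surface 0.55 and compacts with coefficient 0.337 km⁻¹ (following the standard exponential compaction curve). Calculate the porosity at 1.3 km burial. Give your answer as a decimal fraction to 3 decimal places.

n = n₀·exp(−k·Z) = 0.55 × exp(−0.337 × 1.3) = 0.55 × exp(−0.4381)
  = 0.55 × 0.6453 = 0.3549

0.355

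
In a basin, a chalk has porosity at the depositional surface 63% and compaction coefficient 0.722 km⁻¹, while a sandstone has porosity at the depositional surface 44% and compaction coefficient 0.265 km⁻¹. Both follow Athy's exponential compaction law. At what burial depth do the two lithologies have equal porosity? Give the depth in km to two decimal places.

Set n₀ₐ e^(−βₐz) = n₀ᵦ e^(−βᵦz) ⇒ ln(n₀ₐ/n₀ᵦ) = (βₐ − βᵦ)·z
z = ln(0.63/0.44) / (0.722 − 0.265) = 0.3589 / 0.457 = 0.785 km

0.79 km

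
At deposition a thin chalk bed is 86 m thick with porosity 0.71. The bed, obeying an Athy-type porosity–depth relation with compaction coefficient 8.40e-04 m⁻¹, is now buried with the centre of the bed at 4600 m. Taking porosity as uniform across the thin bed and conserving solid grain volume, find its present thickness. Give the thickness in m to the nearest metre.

25 m

Working in km (1 km = 1000 m; β in km⁻¹ = β in m⁻¹ × 1000):
Porosity at 4.6 km: n = 0.71·exp(−0.84×4.6) = 0.0149
Solid-volume conservation: h(1−n) = h₀(1−n₀) ⇒ h = h₀·(1−n₀)/(1−n)
h = 0.086 × (1 − 0.71)/(1 − 0.0149) = 0.086 × 0.2944 = 0.0253 km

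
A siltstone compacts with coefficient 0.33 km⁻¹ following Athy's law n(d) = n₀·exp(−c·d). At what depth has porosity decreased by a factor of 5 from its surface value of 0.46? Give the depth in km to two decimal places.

n/n₀ = 1/5 ⇒ exp(−c·d) = 1/5 ⇒ d = ln(5) / c
d = 1.6094 / 0.33 = 4.877 km

4.88 km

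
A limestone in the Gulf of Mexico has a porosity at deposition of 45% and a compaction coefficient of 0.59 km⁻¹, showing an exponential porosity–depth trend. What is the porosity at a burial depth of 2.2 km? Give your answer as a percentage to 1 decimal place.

12.3%

n = n₀·exp(−k·d) = 0.45 × exp(−0.59 × 2.2) = 0.45 × exp(−1.298)
  = 0.45 × 0.2731 = 0.1229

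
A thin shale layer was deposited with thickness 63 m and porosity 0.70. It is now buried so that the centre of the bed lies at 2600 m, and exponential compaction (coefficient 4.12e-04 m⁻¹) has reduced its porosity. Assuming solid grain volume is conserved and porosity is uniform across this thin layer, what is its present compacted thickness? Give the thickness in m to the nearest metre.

Working in km (1 km = 1000 m; k in km⁻¹ = k in m⁻¹ × 1000):
Porosity at 2.6 km: phi = 0.7·exp(−0.412×2.6) = 0.2398
Solid-volume conservation: h(1−phi) = h₀(1−phi₀) ⇒ h = h₀·(1−phi₀)/(1−phi)
h = 0.063 × (1 − 0.7)/(1 − 0.2398) = 0.063 × 0.3946 = 0.0249 km

25 m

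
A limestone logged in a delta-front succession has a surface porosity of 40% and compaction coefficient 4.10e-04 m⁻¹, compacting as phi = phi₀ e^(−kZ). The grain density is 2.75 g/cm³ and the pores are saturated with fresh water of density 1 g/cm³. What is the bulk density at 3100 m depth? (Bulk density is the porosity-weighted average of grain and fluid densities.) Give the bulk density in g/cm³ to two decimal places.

Working in km (1 km = 1000 m; k in km⁻¹ = k in m⁻¹ × 1000):
Porosity at depth: phi = 0.4·exp(−0.41×3.1) = 0.4×0.2806 = 0.1122
Bulk density: ρ_b = (1−phi)ρ_g + phi·ρ_f = 0.8878×2.75 + 0.1122×1
       = 2.441 + 0.112 = 2.554 g/cm³

2.55 g/cm³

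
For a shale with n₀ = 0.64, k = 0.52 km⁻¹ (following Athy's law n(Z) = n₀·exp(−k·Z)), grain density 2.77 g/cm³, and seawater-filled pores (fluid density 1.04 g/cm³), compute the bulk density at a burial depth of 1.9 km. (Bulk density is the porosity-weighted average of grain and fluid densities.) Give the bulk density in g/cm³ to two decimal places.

2.36 g/cm³

Porosity at depth: n = 0.64·exp(−0.52×1.9) = 0.64×0.3723 = 0.2383
Bulk density: ρ_b = (1−n)ρ_g + n·ρ_f = 0.7617×2.77 + 0.2383×1.04
       = 2.110 + 0.248 = 2.358 g/cm³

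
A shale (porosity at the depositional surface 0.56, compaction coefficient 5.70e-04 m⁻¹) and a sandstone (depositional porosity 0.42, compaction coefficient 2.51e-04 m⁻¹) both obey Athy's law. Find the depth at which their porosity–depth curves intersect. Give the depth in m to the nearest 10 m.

900 m

Working in km (1 km = 1000 m; k in km⁻¹ = k in m⁻¹ × 1000):
Set φ₀ₐ e^(−kₐZ) = φ₀ᵦ e^(−kᵦZ) ⇒ ln(φ₀ₐ/φ₀ᵦ) = (kₐ − kᵦ)·Z
Z = ln(0.56/0.42) / (0.57 − 0.251) = 0.2877 / 0.319 = 0.902 km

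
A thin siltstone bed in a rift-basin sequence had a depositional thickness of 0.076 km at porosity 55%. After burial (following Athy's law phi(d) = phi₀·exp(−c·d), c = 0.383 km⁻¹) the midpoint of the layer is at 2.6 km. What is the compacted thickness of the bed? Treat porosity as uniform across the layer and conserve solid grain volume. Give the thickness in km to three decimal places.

Porosity at 2.6 km: phi = 0.55·exp(−0.383×2.6) = 0.2032
Solid-volume conservation: h(1−phi) = h₀(1−phi₀) ⇒ h = h₀·(1−phi₀)/(1−phi)
h = 0.076 × (1 − 0.55)/(1 − 0.2032) = 0.076 × 0.5647 = 0.0429 km

0.043 km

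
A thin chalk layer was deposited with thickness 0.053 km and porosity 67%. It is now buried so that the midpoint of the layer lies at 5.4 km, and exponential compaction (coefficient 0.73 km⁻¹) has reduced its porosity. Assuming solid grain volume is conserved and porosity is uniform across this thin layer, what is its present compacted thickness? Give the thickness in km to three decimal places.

Porosity at 5.4 km: n = 0.67·exp(−0.73×5.4) = 0.0130
Solid-volume conservation: h(1−n) = h₀(1−n₀) ⇒ h = h₀·(1−n₀)/(1−n)
h = 0.053 × (1 − 0.67)/(1 − 0.0130) = 0.053 × 0.3343 = 0.0177 km

0.018 km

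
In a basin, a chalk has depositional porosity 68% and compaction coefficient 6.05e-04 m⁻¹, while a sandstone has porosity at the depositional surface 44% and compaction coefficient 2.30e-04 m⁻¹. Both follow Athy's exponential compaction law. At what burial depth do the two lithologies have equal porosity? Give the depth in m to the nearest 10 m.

Working in km (1 km = 1000 m; k in km⁻¹ = k in m⁻¹ × 1000):
Set φ₀ₐ e^(−kₐz) = φ₀ᵦ e^(−kᵦz) ⇒ ln(φ₀ₐ/φ₀ᵦ) = (kₐ − kᵦ)·z
z = ln(0.68/0.44) / (0.605 − 0.23) = 0.4353 / 0.375 = 1.161 km

1160 m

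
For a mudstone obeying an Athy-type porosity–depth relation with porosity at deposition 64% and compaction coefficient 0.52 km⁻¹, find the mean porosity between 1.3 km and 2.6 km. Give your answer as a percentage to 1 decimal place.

⟨φ⟩ = (1/(z₂−z₁)) ∫ φ₀ e^(−cz) dz = φ₀·(e^(−c·z₁) − e^(−c·z₂)) / (c·(z₂−z₁))
e^(−0.52×1.3) = 0.5086; e^(−0.52×2.6) = 0.2587
⟨φ⟩ = 0.64 × (0.5086 − 0.2587) / (0.52 × 1.3) = 0.64 × 0.3697 = 0.2366

23.7%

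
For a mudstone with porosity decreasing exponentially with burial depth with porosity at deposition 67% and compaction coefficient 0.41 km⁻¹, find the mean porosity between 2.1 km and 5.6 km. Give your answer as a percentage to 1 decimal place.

15.0%

⟨φ⟩ = (1/(z₂−z₁)) ∫ φ₀ e^(−cz) dz = φ₀·(e^(−c·z₁) − e^(−c·z₂)) / (c·(z₂−z₁))
e^(−0.41×2.1) = 0.4227; e^(−0.41×5.6) = 0.1007
⟨φ⟩ = 0.67 × (0.4227 − 0.1007) / (0.41 × 3.5) = 0.67 × 0.2244 = 0.1504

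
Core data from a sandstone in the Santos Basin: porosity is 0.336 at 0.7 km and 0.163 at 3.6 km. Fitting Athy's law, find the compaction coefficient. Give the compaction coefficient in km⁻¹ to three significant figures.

Athy: n(d) = n₀ e^(−βd) ⇒ n₁/n₂ = e^{β(d₂−d₁)} ⇒ β = ln(n₁/n₂)/(d₂−d₁)
β = ln(0.336/0.163) / (3.6 − 0.7) = ln(2.061) / 2.9 = 0.7234 / 2.9 = 0.2494 km⁻¹

0.249 km⁻¹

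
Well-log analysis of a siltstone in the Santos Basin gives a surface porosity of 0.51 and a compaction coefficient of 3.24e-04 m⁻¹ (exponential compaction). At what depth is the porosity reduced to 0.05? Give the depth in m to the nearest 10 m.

Working in km (1 km = 1000 m; k in km⁻¹ = k in m⁻¹ × 1000):
Invert Athy's law: Z = ln(φ₀/φ) / k
Z = ln(0.51/0.05) / 0.324 = ln(10.2) / 0.324 = 2.3224 / 0.324 = 7.168 km

7170 m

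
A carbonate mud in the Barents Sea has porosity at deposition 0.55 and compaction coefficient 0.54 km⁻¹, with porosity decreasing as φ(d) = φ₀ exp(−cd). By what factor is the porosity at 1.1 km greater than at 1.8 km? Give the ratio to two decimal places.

φ(d₁)/φ(d₂) = e^(−c·d₁)/e^(−c·d₂) = e^{c(d₂−d₁)}
= exp(0.54 × 0.7) = exp(0.378) = 1.4594

1.46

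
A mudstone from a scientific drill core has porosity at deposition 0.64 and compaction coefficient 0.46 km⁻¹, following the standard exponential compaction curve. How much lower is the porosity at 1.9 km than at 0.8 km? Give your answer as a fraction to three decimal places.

n(0.8) = 0.64·e^(−0.46×0.8) = 0.4430
n(1.9) = 0.64·e^(−0.46×1.9) = 0.2671
Δn = 0.4430 − 0.2671 = 0.1759

0.176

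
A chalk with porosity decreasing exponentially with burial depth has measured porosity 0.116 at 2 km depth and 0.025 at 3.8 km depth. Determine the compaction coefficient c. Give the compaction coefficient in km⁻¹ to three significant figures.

Athy: φ(Z) = φ₀ e^(−cZ) ⇒ φ₁/φ₂ = e^{c(Z₂−Z₁)} ⇒ c = ln(φ₁/φ₂)/(Z₂−Z₁)
c = ln(0.116/0.025) / (3.8 − 2) = ln(4.64) / 1.8 = 1.5347 / 1.8 = 0.8526 km⁻¹

0.853 km⁻¹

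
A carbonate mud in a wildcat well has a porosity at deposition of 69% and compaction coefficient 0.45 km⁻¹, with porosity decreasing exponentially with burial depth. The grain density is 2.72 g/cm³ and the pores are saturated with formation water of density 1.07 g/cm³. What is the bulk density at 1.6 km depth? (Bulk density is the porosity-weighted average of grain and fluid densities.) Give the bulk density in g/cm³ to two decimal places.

2.17 g/cm³

Porosity at depth: φ = 0.69·exp(−0.45×1.6) = 0.69×0.4868 = 0.3359
Bulk density: ρ_b = (1−φ)ρ_g + φ·ρ_f = 0.6641×2.72 + 0.3359×1.07
       = 1.806 + 0.359 = 2.166 g/cm³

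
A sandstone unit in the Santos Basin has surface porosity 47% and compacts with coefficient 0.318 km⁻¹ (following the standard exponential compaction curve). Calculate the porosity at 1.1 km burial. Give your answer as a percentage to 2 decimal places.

33.13%

n = n₀·exp(−c·Z) = 0.47 × exp(−0.318 × 1.1) = 0.47 × exp(−0.3498)
  = 0.47 × 0.7048 = 0.3313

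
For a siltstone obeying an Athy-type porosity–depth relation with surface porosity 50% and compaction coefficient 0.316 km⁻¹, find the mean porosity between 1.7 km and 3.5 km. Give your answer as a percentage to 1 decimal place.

⟨n⟩ = (1/(z₂−z₁)) ∫ n₀ e^(−cz) dz = n₀·(e^(−c·z₁) − e^(−c·z₂)) / (c·(z₂−z₁))
e^(−0.316×1.7) = 0.5844; e^(−0.316×3.5) = 0.3309
⟨n⟩ = 0.5 × (0.5844 − 0.3309) / (0.316 × 1.8) = 0.5 × 0.4457 = 0.2228

22.3%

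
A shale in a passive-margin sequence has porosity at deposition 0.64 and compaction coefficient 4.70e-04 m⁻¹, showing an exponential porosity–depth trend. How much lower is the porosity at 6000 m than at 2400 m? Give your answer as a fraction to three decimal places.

0.169

Working in km (1 km = 1000 m; k in km⁻¹ = k in m⁻¹ × 1000):
phi(2.4) = 0.64·e^(−0.47×2.4) = 0.2072
phi(6) = 0.64·e^(−0.47×6) = 0.0381
Δphi = 0.2072 − 0.0381 = 0.1690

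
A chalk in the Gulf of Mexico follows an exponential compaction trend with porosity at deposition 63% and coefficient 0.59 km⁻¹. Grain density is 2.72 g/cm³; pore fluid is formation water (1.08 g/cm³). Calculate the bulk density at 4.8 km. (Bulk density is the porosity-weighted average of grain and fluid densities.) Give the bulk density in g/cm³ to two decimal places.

2.66 g/cm³

Porosity at depth: φ = 0.63·exp(−0.59×4.8) = 0.63×0.0589 = 0.0371
Bulk density: ρ_b = (1−φ)ρ_g + φ·ρ_f = 0.9629×2.72 + 0.0371×1.08
       = 2.619 + 0.040 = 2.659 g/cm³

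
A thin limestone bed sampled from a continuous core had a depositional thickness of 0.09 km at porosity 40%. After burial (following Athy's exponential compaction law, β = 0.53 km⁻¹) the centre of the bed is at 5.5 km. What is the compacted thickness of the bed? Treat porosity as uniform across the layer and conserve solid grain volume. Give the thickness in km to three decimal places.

0.055 km

Porosity at 5.5 km: phi = 0.4·exp(−0.53×5.5) = 0.0217
Solid-volume conservation: h(1−phi) = h₀(1−phi₀) ⇒ h = h₀·(1−phi₀)/(1−phi)
h = 0.09 × (1 − 0.4)/(1 − 0.0217) = 0.09 × 0.6133 = 0.0552 km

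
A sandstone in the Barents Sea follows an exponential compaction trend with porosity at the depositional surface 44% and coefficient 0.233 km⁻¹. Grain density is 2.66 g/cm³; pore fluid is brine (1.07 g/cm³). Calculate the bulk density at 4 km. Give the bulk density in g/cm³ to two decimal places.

Porosity at depth: φ = 0.44·exp(−0.233×4) = 0.44×0.3938 = 0.1733
Bulk density: ρ_b = (1−φ)ρ_g + φ·ρ_f = 0.8267×2.66 + 0.1733×1.07
       = 2.199 + 0.185 = 2.385 g/cm³

2.38 g/cm³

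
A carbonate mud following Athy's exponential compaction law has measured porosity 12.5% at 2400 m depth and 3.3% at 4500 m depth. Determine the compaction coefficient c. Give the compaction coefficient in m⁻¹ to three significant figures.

0.000634 m⁻¹

Working in km (1 km = 1000 m; c in km⁻¹ = c in m⁻¹ × 1000):
Athy: phi(Z) = phi₀ e^(−cZ) ⇒ phi₁/phi₂ = e^{c(Z₂−Z₁)} ⇒ c = ln(phi₁/phi₂)/(Z₂−Z₁)
c = ln(0.125/0.033) / (4.5 − 2.4) = ln(3.788) / 2.1 = 1.3318 / 2.1 = 0.6342 km⁻¹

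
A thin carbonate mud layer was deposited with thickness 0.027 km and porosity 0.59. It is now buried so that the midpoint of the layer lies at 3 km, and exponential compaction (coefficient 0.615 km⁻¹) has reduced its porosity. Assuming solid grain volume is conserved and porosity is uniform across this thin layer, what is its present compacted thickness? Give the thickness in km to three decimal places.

0.012 km

Porosity at 3 km: n = 0.59·exp(−0.615×3) = 0.0932
Solid-volume conservation: h(1−n) = h₀(1−n₀) ⇒ h = h₀·(1−n₀)/(1−n)
h = 0.027 × (1 − 0.59)/(1 − 0.0932) = 0.027 × 0.4522 = 0.0122 km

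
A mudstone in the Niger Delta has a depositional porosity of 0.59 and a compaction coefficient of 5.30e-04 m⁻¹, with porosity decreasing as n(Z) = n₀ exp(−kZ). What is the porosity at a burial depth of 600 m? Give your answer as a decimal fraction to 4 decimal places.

Working in km (1 km = 1000 m; k in km⁻¹ = k in m⁻¹ × 1000):
n = n₀·exp(−k·Z) = 0.59 × exp(−0.53 × 0.6) = 0.59 × exp(−0.318)
  = 0.59 × 0.7276 = 0.4293

0.4293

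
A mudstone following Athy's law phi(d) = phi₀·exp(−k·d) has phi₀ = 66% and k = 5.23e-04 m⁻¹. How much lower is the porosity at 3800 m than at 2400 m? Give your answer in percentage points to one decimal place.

Working in km (1 km = 1000 m; k in km⁻¹ = k in m⁻¹ × 1000):
phi(2.4) = 0.66·e^(−0.523×2.4) = 0.1881
phi(3.8) = 0.66·e^(−0.523×3.8) = 0.0905
Δphi = 0.1881 − 0.0905 = 0.0977

9.8 percentage points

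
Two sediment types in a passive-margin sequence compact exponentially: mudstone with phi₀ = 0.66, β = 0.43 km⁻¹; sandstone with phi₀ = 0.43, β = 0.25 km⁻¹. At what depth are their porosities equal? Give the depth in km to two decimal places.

2.38 km

Set phi₀ₐ e^(−βₐz) = phi₀ᵦ e^(−βᵦz) ⇒ ln(phi₀ₐ/phi₀ᵦ) = (βₐ − βᵦ)·z
z = ln(0.66/0.43) / (0.43 − 0.25) = 0.4285 / 0.18 = 2.380 km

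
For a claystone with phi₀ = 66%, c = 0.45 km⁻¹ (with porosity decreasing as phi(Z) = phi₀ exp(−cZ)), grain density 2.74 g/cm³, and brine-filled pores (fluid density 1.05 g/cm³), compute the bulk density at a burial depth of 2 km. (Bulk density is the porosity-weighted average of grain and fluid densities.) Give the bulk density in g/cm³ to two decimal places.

2.29 g/cm³

Porosity at depth: phi = 0.66·exp(−0.45×2) = 0.66×0.4066 = 0.2683
Bulk density: ρ_b = (1−phi)ρ_g + phi·ρ_f = 0.7317×2.74 + 0.2683×1.05
       = 2.005 + 0.282 = 2.287 g/cm³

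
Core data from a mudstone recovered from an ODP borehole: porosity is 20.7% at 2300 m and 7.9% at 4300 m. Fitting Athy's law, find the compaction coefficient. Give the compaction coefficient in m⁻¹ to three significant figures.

0.000482 m⁻¹

Working in km (1 km = 1000 m; c in km⁻¹ = c in m⁻¹ × 1000):
Athy: φ(z) = φ₀ e^(−cz) ⇒ φ₁/φ₂ = e^{c(z₂−z₁)} ⇒ c = ln(φ₁/φ₂)/(z₂−z₁)
c = ln(0.207/0.079) / (4.3 − 2.3) = ln(2.62) / 2 = 0.9633 / 2 = 0.4816 km⁻¹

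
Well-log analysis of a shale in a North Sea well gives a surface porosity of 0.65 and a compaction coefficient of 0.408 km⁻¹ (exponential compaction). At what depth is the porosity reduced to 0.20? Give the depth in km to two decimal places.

Invert Athy's law: Z = ln(n₀/n) / c
Z = ln(0.65/0.2) / 0.408 = ln(3.25) / 0.408 = 1.1787 / 0.408 = 2.889 km

2.89 km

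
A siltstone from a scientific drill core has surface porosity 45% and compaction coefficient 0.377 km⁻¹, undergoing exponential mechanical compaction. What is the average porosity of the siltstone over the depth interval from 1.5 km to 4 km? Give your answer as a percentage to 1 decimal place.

⟨n⟩ = (1/(z₂−z₁)) ∫ n₀ e^(−cz) dz = n₀·(e^(−c·z₁) − e^(−c·z₂)) / (c·(z₂−z₁))
e^(−0.377×1.5) = 0.5681; e^(−0.377×4) = 0.2214
⟨n⟩ = 0.45 × (0.5681 − 0.2214) / (0.377 × 2.5) = 0.45 × 0.3679 = 0.1655

16.6%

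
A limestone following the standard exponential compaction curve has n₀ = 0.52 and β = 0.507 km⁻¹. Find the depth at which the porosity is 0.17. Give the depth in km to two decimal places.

Invert Athy's law: d = ln(n₀/n) / β
d = ln(0.52/0.17) / 0.507 = ln(3.059) / 0.507 = 1.1180 / 0.507 = 2.205 km

2.21 km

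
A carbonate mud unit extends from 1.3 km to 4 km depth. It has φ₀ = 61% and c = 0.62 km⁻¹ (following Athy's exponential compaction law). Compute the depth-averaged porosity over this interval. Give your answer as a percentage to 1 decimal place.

13.2%

⟨φ⟩ = (1/(Z₂−Z₁)) ∫ φ₀ e^(−cZ) dZ = φ₀·(e^(−c·Z₁) − e^(−c·Z₂)) / (c·(Z₂−Z₁))
e^(−0.62×1.3) = 0.4466; e^(−0.62×4) = 0.0837
⟨φ⟩ = 0.61 × (0.4466 − 0.0837) / (0.62 × 2.7) = 0.61 × 0.2168 = 0.1322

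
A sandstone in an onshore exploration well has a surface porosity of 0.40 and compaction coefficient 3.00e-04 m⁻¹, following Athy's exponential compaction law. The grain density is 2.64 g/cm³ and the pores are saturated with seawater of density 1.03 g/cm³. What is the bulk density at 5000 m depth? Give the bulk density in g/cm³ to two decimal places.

Working in km (1 km = 1000 m; β in km⁻¹ = β in m⁻¹ × 1000):
Porosity at depth: phi = 0.4·exp(−0.3×5) = 0.4×0.2231 = 0.0893
Bulk density: ρ_b = (1−phi)ρ_g + phi·ρ_f = 0.9107×2.64 + 0.0893×1.03
       = 2.404 + 0.092 = 2.496 g/cm³

2.50 g/cm³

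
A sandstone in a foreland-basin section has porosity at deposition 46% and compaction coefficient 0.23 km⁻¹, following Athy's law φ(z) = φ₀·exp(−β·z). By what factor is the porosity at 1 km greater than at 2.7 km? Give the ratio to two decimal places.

1.48

φ(z₁)/φ(z₂) = e^(−β·z₁)/e^(−β·z₂) = e^{β(z₂−z₁)}
= exp(0.23 × 1.7) = exp(0.391) = 1.4785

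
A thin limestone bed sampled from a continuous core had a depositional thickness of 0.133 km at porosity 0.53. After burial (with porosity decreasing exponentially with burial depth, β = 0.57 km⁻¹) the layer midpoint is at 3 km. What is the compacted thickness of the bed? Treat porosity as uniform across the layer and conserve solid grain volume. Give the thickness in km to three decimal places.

0.069 km

Porosity at 3 km: φ = 0.53·exp(−0.57×3) = 0.0959
Solid-volume conservation: h(1−φ) = h₀(1−φ₀) ⇒ h = h₀·(1−φ₀)/(1−φ)
h = 0.133 × (1 − 0.53)/(1 − 0.0959) = 0.133 × 0.5198 = 0.0691 km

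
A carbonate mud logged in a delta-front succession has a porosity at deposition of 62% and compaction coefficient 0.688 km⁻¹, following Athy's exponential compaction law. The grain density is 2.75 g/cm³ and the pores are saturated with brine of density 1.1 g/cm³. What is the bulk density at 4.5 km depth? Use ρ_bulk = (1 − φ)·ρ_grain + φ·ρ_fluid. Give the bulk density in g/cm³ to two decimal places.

Porosity at depth: n = 0.62·exp(−0.688×4.5) = 0.62×0.0452 = 0.0280
Bulk density: ρ_b = (1−n)ρ_g + n·ρ_f = 0.9720×2.75 + 0.0280×1.1
       = 2.673 + 0.031 = 2.704 g/cm³

2.70 g/cm³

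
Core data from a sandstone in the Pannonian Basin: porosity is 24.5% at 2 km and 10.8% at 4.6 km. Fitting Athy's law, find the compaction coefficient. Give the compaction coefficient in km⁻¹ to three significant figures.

0.315 km⁻¹

Athy: φ(Z) = φ₀ e^(−kZ) ⇒ φ₁/φ₂ = e^{k(Z₂−Z₁)} ⇒ k = ln(φ₁/φ₂)/(Z₂−Z₁)
k = ln(0.245/0.108) / (4.6 − 2) = ln(2.269) / 2.6 = 0.8191 / 2.6 = 0.315 km⁻¹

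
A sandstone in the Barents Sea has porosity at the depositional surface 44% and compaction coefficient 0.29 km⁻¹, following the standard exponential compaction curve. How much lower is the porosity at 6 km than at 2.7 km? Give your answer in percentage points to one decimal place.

phi(2.7) = 0.44·e^(−0.29×2.7) = 0.2011
phi(6) = 0.44·e^(−0.29×6) = 0.0772
Δphi = 0.2011 − 0.0772 = 0.1239

12.4 percentage points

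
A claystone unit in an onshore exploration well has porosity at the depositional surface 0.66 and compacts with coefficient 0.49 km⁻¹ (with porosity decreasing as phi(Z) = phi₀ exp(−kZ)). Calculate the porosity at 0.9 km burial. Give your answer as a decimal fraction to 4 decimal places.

phi = phi₀·exp(−k·Z) = 0.66 × exp(−0.49 × 0.9) = 0.66 × exp(−0.441)
  = 0.66 × 0.6434 = 0.4246

0.4246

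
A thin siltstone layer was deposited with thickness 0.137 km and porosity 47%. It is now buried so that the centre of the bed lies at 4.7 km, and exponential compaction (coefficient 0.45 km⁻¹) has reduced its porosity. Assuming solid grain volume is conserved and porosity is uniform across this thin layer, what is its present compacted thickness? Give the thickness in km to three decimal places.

0.077 km

Porosity at 4.7 km: n = 0.47·exp(−0.45×4.7) = 0.0567
Solid-volume conservation: h(1−n) = h₀(1−n₀) ⇒ h = h₀·(1−n₀)/(1−n)
h = 0.137 × (1 − 0.47)/(1 − 0.0567) = 0.137 × 0.5619 = 0.0770 km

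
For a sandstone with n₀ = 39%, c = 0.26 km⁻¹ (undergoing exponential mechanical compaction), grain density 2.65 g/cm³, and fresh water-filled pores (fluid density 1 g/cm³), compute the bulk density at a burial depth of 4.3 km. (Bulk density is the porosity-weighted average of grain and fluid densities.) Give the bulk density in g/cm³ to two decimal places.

2.44 g/cm³

Porosity at depth: n = 0.39·exp(−0.26×4.3) = 0.39×0.3269 = 0.1275
Bulk density: ρ_b = (1−n)ρ_g + n·ρ_f = 0.8725×2.65 + 0.1275×1
       = 2.312 + 0.128 = 2.440 g/cm³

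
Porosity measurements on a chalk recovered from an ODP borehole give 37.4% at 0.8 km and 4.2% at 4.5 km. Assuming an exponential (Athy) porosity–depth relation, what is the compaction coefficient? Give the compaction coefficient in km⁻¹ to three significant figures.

0.591 km⁻¹

Athy: phi(Z) = phi₀ e^(−kZ) ⇒ phi₁/phi₂ = e^{k(Z₂−Z₁)} ⇒ k = ln(phi₁/phi₂)/(Z₂−Z₁)
k = ln(0.374/0.042) / (4.5 − 0.8) = ln(8.905) / 3.7 = 2.1866 / 3.7 = 0.591 km⁻¹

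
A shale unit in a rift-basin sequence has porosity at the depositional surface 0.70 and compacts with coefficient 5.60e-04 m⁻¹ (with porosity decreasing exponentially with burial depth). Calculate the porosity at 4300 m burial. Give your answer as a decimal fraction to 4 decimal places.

Working in km (1 km = 1000 m; k in km⁻¹ = k in m⁻¹ × 1000):
phi = phi₀·exp(−k·z) = 0.7 × exp(−0.56 × 4.3) = 0.7 × exp(−2.408)
  = 0.7 × 0.0900 = 0.0630

0.0630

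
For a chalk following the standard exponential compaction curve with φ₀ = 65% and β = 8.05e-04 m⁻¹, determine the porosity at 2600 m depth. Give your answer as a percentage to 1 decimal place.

Working in km (1 km = 1000 m; β in km⁻¹ = β in m⁻¹ × 1000):
φ = φ₀·exp(−β·z) = 0.65 × exp(−0.805 × 2.6) = 0.65 × exp(−2.093)
  = 0.65 × 0.1233 = 0.0802

8.0%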